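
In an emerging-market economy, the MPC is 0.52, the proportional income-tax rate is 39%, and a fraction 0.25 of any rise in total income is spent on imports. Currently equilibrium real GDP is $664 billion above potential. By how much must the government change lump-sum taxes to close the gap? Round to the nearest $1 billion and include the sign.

Spending multiplier = 1/(1 − c(1−t) + m) = 1/(1 − 0.52×0.61 + 0.25) = 1/0.9328 ≈ 1.072.
Tax multiplier = −c·k = −0.52/0.9328 ≈ −0.557. Need ΔY = −$664 billion, so ΔT = ΔY/(−c·k) = −(−$664 billion) × 0.9328 / 0.52 ≈ +$1,191 billion.
The government should raise lump-sum taxes by $1,191 billion.

+$1,191 billion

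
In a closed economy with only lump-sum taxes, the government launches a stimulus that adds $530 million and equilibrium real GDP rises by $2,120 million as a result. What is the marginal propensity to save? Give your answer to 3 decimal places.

0.250

Implied spending multiplier k = ΔY/ΔG = 2,120/530 = 4.
Since k = 1/(1 − MPC), MPC = 1 − 1/k = 1 − ΔG/ΔY = 1 − 530/2,120 = 0.750.
MPS = 1 − MPC = 0.250.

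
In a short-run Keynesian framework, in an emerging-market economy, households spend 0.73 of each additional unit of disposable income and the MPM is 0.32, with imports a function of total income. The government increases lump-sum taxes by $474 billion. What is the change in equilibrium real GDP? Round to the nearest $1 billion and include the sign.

A lump-sum tax change of +$474 billion shifts disposable income by −$474 billion; first-round consumption changes by −c × ΔT = −0.73 × (+$474 billion) = −$346.02 billion.
Expenditure multiplier = 1/(1 − c + m) = 1/(1 − 0.73 + 0.32) = 1/0.59 ≈ 1.695.
The tax multiplier is −c × k ≈ −1.237, so ΔY = k × (−c·ΔT) = (−$346.02 billion) / 0.59 ≈ −$586 billion.

−$586 billion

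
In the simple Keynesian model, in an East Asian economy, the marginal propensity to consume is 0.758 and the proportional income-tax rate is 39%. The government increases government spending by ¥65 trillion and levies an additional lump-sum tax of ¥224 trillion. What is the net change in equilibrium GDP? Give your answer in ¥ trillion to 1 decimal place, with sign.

−¥194.9 trillion

Expenditure multiplier = 1/(1 − c(1−t)) = 1/(1 − 0.758×0.61) = 1/0.53762 ≈ 1.86.
ΔG contributes k·ΔG = (+¥65 trillion) / 0.53762 ≈ +¥120.9 trillion.
ΔT of +¥224 trillion changes first-round spending by −c·ΔT = −¥169.792 trillion, contributing k·(−c·ΔT) = (−¥169.792 trillion) / 0.53762 ≈ −¥315.8 trillion.
Net ΔY = k(ΔG − c·ΔT) = (−¥104.792 trillion) / 0.53762 ≈ −¥194.9 trillion.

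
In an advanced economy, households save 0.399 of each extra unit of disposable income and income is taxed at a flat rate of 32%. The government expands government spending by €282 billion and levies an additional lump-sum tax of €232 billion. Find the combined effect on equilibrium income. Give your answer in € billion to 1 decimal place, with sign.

+€241.1 billion

MPC = 1 − MPS = 1 − 0.399 = 0.601.
Expenditure multiplier = 1/(1 − c(1−t)) = 1/(1 − 0.601×0.68) = 1/0.59132 ≈ 1.691.
ΔG contributes k·ΔG = (+€282 billion) / 0.59132 ≈ +€476.9 billion.
ΔT of +€232 billion changes first-round spending by −c·ΔT = −€139.432 billion, contributing k·(−c·ΔT) = (−€139.432 billion) / 0.59132 ≈ −€235.8 billion.
Net ΔY = k(ΔG − c·ΔT) = (+€142.568 billion) / 0.59132 ≈ +€241.1 billion.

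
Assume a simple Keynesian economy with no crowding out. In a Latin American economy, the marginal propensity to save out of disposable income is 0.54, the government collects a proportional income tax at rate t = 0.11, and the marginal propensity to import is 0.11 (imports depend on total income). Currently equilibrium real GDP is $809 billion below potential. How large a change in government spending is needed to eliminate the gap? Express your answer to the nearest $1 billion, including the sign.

+$567 billion

MPC = 1 − MPS = 1 − 0.54 = 0.46.
Spending multiplier = 1/(1 − c(1−t) + m) = 1/(1 − 0.46×0.89 + 0.11) = 1/0.7006 ≈ 1.427.
Need ΔY = +$809 billion, so ΔG = ΔY/k = (+$809 billion) × 0.7006 ≈ +$567 billion.
The government should increase government spending by $567 billion.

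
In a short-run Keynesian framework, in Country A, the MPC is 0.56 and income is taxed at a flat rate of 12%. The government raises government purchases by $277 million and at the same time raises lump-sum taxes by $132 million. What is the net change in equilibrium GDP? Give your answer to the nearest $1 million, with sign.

+$400 million

Expenditure multiplier = 1/(1 − c(1−t)) = 1/(1 − 0.56×0.88) = 1/0.5072 ≈ 1.972.
ΔG contributes k·ΔG = (+$277 million) / 0.5072 ≈ +$546.1 million.
ΔT of +$132 million changes first-round spending by −c·ΔT = −$73.92 million, contributing k·(−c·ΔT) = (−$73.92 million) / 0.5072 ≈ −$145.7 million.
Net ΔY = k(ΔG − c·ΔT) = (+$203.08 million) / 0.5072 ≈ +$400 million.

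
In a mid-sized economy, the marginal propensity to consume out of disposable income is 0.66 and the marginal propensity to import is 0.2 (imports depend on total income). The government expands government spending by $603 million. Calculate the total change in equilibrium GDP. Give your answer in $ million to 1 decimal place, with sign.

+$1,116.7 million

Expenditure multiplier = 1/(1 − c + m) = 1/(1 − 0.66 + 0.2) = 1/0.54 ≈ 1.852.
ΔY = k × ΔG = (+$603 million) / 0.54 ≈ +$1,116.7 million.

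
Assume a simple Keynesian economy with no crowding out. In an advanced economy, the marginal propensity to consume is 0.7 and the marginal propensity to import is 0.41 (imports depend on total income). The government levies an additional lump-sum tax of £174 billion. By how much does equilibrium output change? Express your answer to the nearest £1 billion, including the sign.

−£172 billion

A lump-sum tax change of +£174 billion shifts disposable income by −£174 billion; first-round consumption changes by −c × ΔT = −0.7 × (+£174 billion) = −£121.8 billion.
Expenditure multiplier = 1/(1 − c + m) = 1/(1 − 0.7 + 0.41) = 1/0.71 ≈ 1.408.
The tax multiplier is −c × k ≈ −0.986, so ΔY = k × (−c·ΔT) = (−£121.8 billion) / 0.71 ≈ −£172 billion.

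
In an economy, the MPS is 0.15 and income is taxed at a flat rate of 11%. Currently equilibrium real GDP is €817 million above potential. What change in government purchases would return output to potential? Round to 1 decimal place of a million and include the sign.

MPC = 1 − MPS = 1 − 0.15 = 0.85.
Spending multiplier = 1/(1 − c(1−t)) = 1/(1 − 0.85×0.89) = 1/0.2435 ≈ 4.107.
Need ΔY = −€817 million, so ΔG = ΔY/k = (−€817 million) × 0.2435 ≈ −€198.9 million.
The government should cut government purchases by €198.9 million.

−€198.9 million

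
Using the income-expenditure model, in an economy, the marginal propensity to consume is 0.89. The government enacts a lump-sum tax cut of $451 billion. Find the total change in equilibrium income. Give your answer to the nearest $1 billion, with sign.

A lump-sum tax change of −$451 billion shifts disposable income by +$451 billion; first-round consumption changes by −c × ΔT = −0.89 × (−$451 billion) = +$401.39 billion.
Expenditure multiplier = 1/(1 − MPC) = 1/(1 − 0.89) = 1/0.11 ≈ 9.091.
The tax multiplier is −c × k ≈ −8.091, so ΔY = k × (−c·ΔT) = (+$401.39 billion) / 0.11 = +$3,649 billion.

+$3,649 billion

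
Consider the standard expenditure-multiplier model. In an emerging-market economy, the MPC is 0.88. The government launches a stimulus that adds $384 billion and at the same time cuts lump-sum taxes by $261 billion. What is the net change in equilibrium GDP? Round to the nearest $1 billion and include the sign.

+$5,114 billion

Expenditure multiplier = 1/(1 − MPC) = 1/(1 − 0.88) = 1/0.12 ≈ 8.333.
ΔG contributes k·ΔG = (+$384 billion) / 0.12 = +$3,200 billion.
ΔT of −$261 billion changes first-round spending by −c·ΔT = +$229.68 billion, contributing k·(−c·ΔT) = (+$229.68 billion) / 0.12 = +$1,914 billion.
Net ΔY = k(ΔG − c·ΔT) = (+$613.68 billion) / 0.12 = +$5,114 billion.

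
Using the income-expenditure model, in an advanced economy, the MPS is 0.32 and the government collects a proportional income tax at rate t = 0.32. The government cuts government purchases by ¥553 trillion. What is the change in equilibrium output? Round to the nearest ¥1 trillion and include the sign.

MPC = 1 − MPS = 1 − 0.32 = 0.68.
Spending multiplier = 1/(1 − c(1−t)) = 1/(1 − 0.68×0.68) = 1/0.5376 ≈ 1.86.
ΔY = k × ΔG = (−¥553 trillion) / 0.5376 ≈ −¥1,029 trillion.

−¥1,029 trillion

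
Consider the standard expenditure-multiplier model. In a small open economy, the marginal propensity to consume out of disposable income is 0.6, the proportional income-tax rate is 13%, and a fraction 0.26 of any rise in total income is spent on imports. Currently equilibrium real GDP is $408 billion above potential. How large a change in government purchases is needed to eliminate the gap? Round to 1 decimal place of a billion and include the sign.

−$301.1 billion

Spending multiplier = 1/(1 − c(1−t) + m) = 1/(1 − 0.6×0.87 + 0.26) = 1/0.738 ≈ 1.355.
Need ΔY = −$408 billion, so ΔG = ΔY/k = (−$408 billion) × 0.738 ≈ −$301.1 billion.
The government should cut government purchases by $301.1 billion.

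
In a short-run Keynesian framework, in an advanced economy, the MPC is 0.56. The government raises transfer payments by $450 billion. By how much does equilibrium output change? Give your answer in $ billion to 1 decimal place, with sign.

+$572.7 billion

The transfer change shifts disposable income by +$450 billion, so first-round consumption changes by c·ΔTR = 0.56 × (+$450 billion) = +$252 billion.
Expenditure multiplier = 1/(1 − MPC) = 1/(1 − 0.56) = 1/0.44 ≈ 2.273.
The transfer multiplier is c × k ≈ 1.273, so ΔY = k × (c·ΔTR) = (+$252 billion) / 0.44 ≈ +$572.7 billion.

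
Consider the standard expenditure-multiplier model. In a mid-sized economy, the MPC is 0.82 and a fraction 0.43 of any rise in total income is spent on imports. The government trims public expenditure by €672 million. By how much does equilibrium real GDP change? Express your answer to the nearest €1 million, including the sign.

Expenditure multiplier = 1/(1 − c + m) = 1/(1 − 0.82 + 0.43) = 1/0.61 ≈ 1.639.
ΔY = k × ΔG = (−€672 million) / 0.61 ≈ −€1,102 million.

−€1,102 million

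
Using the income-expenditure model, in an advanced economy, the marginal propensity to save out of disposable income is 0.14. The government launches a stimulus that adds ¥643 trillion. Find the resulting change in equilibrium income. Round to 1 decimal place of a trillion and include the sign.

MPC = 1 − MPS = 1 − 0.14 = 0.86.
Spending multiplier = 1/(1 − MPC) = 1/(1 − 0.86) = 1/0.14 ≈ 7.143.
ΔY = k × ΔG = (+¥643 trillion) / 0.14 ≈ +¥4,592.9 trillion.

+¥4,592.9 trillion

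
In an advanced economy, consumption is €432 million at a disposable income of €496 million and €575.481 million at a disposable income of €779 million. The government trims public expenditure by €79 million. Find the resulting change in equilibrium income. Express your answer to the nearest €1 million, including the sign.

−€160 million

MPC = ΔC/ΔYd = (575.481 − 432)/(779 − 496) = 143.481/283 = 0.507.
Spending multiplier = 1/(1 − MPC) = 1/(1 − 0.507) = 1/0.493 ≈ 2.028.
ΔY = k × ΔG = (−€79 million) / 0.493 ≈ −€160 million.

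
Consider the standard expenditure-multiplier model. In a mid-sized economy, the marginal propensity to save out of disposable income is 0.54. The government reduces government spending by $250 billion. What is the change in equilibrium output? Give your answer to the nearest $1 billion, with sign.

MPC = 1 − MPS = 1 − 0.54 = 0.46.
Expenditure multiplier = 1/(1 − MPC) = 1/(1 − 0.46) = 1/0.54 ≈ 1.852.
ΔY = k × ΔG = (−$250 billion) / 0.54 ≈ −$463 billion.

−$463 billion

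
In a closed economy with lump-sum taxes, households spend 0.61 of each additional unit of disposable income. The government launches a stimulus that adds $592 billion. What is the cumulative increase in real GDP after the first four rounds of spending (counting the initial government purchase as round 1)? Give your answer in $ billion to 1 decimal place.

Round 1 adds ΔG = $592 billion; each later round is MPC = 0.61 times the previous.
After 4 rounds: 592 + 361.12 + 220.2832 + 134.372752 = ΔG·(1 − c^4)/(1 − c) = 592 × (1 − 0.13845841)/0.39 ≈ $1,307.8 billion.

$1,307.8 billion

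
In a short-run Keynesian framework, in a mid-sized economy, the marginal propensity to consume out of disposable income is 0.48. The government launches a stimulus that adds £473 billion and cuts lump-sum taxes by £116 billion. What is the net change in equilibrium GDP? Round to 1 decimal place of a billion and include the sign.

+£1,016.7 billion

Expenditure multiplier = 1/(1 − MPC) = 1/(1 − 0.48) = 1/0.52 ≈ 1.923.
ΔG contributes k·ΔG = (+£473 billion) / 0.52 ≈ +£909.6 billion.
ΔT of −£116 billion changes first-round spending by −c·ΔT = +£55.68 billion, contributing k·(−c·ΔT) = (+£55.68 billion) / 0.52 ≈ +£107.1 billion.
Net ΔY = k(ΔG − c·ΔT) = (+£528.68 billion) / 0.52 ≈ +£1,016.7 billion.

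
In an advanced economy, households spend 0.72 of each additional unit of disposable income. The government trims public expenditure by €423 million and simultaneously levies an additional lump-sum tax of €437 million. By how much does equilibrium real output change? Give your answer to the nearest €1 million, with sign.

Expenditure multiplier = 1/(1 − MPC) = 1/(1 − 0.72) = 1/0.28 ≈ 3.571.
ΔG contributes k·ΔG = (−€423 million) / 0.28 ≈ −€1,510.7 million.
ΔT of +€437 million changes first-round spending by −c·ΔT = −€314.64 million, contributing k·(−c·ΔT) = (−€314.64 million) / 0.28 ≈ −€1,123.7 million.
Net ΔY = k(ΔG − c·ΔT) = (−€737.64 million) / 0.28 ≈ −€2,634 million.

−€2,634 million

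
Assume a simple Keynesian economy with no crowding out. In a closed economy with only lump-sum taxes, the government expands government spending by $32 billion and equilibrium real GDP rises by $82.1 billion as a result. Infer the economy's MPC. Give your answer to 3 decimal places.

0.610

Implied spending multiplier k = ΔY/ΔG = 82.1/32 ≈ 2.5656.
Since k = 1/(1 − MPC), MPC = 1 − 1/k = 1 − ΔG/ΔY = 1 − 32/82.1 ≈ 0.610.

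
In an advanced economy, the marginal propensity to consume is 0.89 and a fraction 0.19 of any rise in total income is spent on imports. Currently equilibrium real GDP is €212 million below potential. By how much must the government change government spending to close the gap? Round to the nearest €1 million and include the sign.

+€64 million

Spending multiplier = 1/(1 − c + m) = 1/(1 − 0.89 + 0.19) = 1/0.3 ≈ 3.333.
Need ΔY = +€212 million, so ΔG = ΔY/k = (+€212 million) × 0.3 ≈ +€64 million.
The government should increase government spending by €64 million.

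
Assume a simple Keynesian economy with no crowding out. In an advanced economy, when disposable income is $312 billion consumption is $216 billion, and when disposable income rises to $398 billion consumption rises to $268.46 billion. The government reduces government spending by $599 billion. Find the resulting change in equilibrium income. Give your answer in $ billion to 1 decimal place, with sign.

−$1,535.9 billion

MPC = ΔC/ΔYd = (268.46 − 216)/(398 − 312) = 52.46/86 = 0.61.
Expenditure multiplier = 1/(1 − MPC) = 1/(1 − 0.61) = 1/0.39 ≈ 2.564.
ΔY = k × ΔG = (−$599 billion) / 0.39 ≈ −$1,535.9 billion.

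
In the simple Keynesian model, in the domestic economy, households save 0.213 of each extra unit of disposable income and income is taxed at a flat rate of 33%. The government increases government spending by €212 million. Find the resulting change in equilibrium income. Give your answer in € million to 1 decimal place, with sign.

+€448.5 million

MPC = 1 − MPS = 1 − 0.213 = 0.787.
Expenditure multiplier = 1/(1 − c(1−t)) = 1/(1 − 0.787×0.67) = 1/0.47271 ≈ 2.115.
ΔY = k × ΔG = (+€212 million) / 0.47271 ≈ +€448.5 million.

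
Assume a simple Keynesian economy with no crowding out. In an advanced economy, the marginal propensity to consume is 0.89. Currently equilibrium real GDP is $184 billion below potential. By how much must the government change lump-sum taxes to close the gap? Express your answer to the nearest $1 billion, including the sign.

Spending multiplier = 1/(1 − MPC) = 1/(1 − 0.89) = 1/0.11 ≈ 9.091.
Tax multiplier = −c·k = −0.89/0.11 ≈ −8.091. Need ΔY = +$184 billion, so ΔT = ΔY/(−c·k) = −(+$184 billion) × 0.11 / 0.89 ≈ −$23 billion.
The government should cut lump-sum taxes by $23 billion.

−$23 billion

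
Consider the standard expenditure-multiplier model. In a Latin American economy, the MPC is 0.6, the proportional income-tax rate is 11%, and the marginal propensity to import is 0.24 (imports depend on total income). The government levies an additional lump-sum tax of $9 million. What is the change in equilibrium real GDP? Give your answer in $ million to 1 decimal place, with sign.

A lump-sum tax change of +$9 million shifts disposable income by −$9 million; first-round consumption changes by −c × ΔT = −0.6 × (+$9 million) = −$5.4 million.
Expenditure multiplier = 1/(1 − c(1−t) + m) = 1/(1 − 0.6×0.89 + 0.24) = 1/0.706 ≈ 1.416.
The tax multiplier is −c × k ≈ −0.85, so ΔY = k × (−c·ΔT) = (−$5.4 million) / 0.706 ≈ −$7.6 million.

−$7.6 million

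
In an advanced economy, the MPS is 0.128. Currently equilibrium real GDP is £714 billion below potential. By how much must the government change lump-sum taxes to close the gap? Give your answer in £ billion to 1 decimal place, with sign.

−£104.8 billion

MPC = 1 − MPS = 1 − 0.128 = 0.872.
Spending multiplier = 1/(1 − MPC) = 1/(1 − 0.872) = 1/0.128 ≈ 7.813.
Tax multiplier = −c·k = −0.872/0.128 ≈ −6.813. Need ΔY = +£714 billion, so ΔT = ΔY/(−c·k) = −(+£714 billion) × 0.128 / 0.872 ≈ −£104.8 billion.
The government should cut lump-sum taxes by £104.8 billion.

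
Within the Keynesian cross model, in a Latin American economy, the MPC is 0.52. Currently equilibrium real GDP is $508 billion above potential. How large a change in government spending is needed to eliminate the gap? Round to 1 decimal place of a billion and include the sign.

−$243.8 billion

Spending multiplier = 1/(1 − MPC) = 1/(1 − 0.52) = 1/0.48 ≈ 2.083.
Need ΔY = −$508 billion, so ΔG = ΔY/k = (−$508 billion) × 0.48 ≈ −$243.8 billion.
The government should cut government spending by $243.8 billion.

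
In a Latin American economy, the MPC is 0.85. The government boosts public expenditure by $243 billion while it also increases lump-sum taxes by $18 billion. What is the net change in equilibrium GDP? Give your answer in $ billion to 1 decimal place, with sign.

Expenditure multiplier = 1/(1 − MPC) = 1/(1 − 0.85) = 1/0.15 ≈ 6.667.
ΔG contributes k·ΔG = (+$243 billion) / 0.15 = +$1,620 billion.
ΔT of +$18 billion changes first-round spending by −c·ΔT = −$15.3 billion, contributing k·(−c·ΔT) = (−$15.3 billion) / 0.15 = −$102 billion.
Net ΔY = k(ΔG − c·ΔT) = (+$227.7 billion) / 0.15 = +$1,518 billion.

+$1,518.0 billion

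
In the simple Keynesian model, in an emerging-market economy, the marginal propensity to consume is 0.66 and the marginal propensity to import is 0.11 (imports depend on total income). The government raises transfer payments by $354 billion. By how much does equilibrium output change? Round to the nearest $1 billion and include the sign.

+$519 billion

The transfer change shifts disposable income by +$354 billion, so first-round consumption changes by c·ΔTR = 0.66 × (+$354 billion) = +$233.64 billion.
Expenditure multiplier = 1/(1 − c + m) = 1/(1 − 0.66 + 0.11) = 1/0.45 ≈ 2.222.
The transfer multiplier is c × k ≈ 1.467, so ΔY = k × (c·ΔTR) = (+$233.64 billion) / 0.45 ≈ +$519 billion.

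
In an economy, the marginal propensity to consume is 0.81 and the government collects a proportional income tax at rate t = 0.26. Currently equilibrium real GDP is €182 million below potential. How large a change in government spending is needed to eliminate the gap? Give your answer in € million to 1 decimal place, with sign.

Spending multiplier = 1/(1 − c(1−t)) = 1/(1 − 0.81×0.74) = 1/0.4006 ≈ 2.496.
Need ΔY = +€182 million, so ΔG = ΔY/k = (+€182 million) × 0.4006 ≈ +€72.9 million.
The government should increase government spending by €72.9 million.

+€72.9 million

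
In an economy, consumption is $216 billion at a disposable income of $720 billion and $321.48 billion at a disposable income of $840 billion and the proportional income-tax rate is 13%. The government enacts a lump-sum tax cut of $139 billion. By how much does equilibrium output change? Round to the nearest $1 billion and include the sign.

MPC = ΔC/ΔYd = (321.48 − 216)/(840 − 720) = 105.48/120 = 0.879.
A lump-sum tax change of −$139 billion shifts disposable income by +$139 billion; first-round consumption changes by −c × ΔT = −0.879 × (−$139 billion) = +$122.181 billion.
Expenditure multiplier = 1/(1 − c(1−t)) = 1/(1 − 0.879×0.87) = 1/0.23527 ≈ 4.25.
The tax multiplier is −c × k ≈ −3.736, so ΔY = k × (−c·ΔT) = (+$122.181 billion) / 0.23527 ≈ +$519 billion.

+$519 billion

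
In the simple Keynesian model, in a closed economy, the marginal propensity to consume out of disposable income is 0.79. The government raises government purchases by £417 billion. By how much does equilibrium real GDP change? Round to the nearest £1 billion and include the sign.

Government-spending multiplier = 1/(1 − MPC) = 1/(1 − 0.79) = 1/0.21 ≈ 4.762.
ΔY = k × ΔG = (+£417 billion) / 0.21 ≈ +£1,986 billion.

+£1,986 billion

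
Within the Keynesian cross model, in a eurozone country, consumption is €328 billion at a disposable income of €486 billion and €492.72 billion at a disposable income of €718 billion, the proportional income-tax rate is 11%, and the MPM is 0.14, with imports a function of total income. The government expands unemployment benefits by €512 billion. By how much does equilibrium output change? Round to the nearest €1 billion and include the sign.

+€715 billion

MPC = ΔC/ΔYd = (492.72 − 328)/(718 − 486) = 164.72/232 = 0.71.
The transfer change shifts disposable income by +€512 billion, so first-round consumption changes by c·ΔTR = 0.71 × (+€512 billion) = +€363.52 billion.
Expenditure multiplier = 1/(1 − c(1−t) + m) = 1/(1 − 0.71×0.89 + 0.14) = 1/0.5081 ≈ 1.968.
The transfer multiplier is c × k ≈ 1.397, so ΔY = k × (c·ΔTR) = (+€363.52 billion) / 0.5081 ≈ +€715 billion.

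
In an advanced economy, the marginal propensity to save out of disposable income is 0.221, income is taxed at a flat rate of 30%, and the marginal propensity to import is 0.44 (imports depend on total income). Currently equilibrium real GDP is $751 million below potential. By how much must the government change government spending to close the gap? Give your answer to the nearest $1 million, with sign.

+$672 million

MPC = 1 − MPS = 1 − 0.221 = 0.779.
Spending multiplier = 1/(1 − c(1−t) + m) = 1/(1 − 0.779×0.7 + 0.44) = 1/0.8947 ≈ 1.118.
Need ΔY = +$751 million, so ΔG = ΔY/k = (+$751 million) × 0.8947 ≈ +$672 million.
The government should increase government spending by $672 million.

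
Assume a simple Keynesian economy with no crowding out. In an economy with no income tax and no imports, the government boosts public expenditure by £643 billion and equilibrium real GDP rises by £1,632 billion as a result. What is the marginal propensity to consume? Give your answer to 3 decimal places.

0.606

Implied spending multiplier k = ΔY/ΔG = 1,632/643 ≈ 2.5381.
Since k = 1/(1 − MPC), MPC = 1 − 1/k = 1 − ΔG/ΔY = 1 − 643/1,632 ≈ 0.606.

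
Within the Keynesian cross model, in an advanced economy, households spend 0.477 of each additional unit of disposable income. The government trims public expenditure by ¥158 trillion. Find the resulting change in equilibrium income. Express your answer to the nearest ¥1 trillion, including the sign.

Expenditure multiplier = 1/(1 − MPC) = 1/(1 − 0.477) = 1/0.523 ≈ 1.912.
ΔY = k × ΔG = (−¥158 trillion) / 0.523 ≈ −¥302 trillion.

−¥302 trillion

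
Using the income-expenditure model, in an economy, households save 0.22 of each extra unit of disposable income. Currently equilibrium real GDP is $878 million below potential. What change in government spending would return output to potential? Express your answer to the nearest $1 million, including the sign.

+$193 million

MPC = 1 − MPS = 1 − 0.22 = 0.78.
Spending multiplier = 1/(1 − MPC) = 1/(1 − 0.78) = 1/0.22 ≈ 4.545.
Need ΔY = +$878 million, so ΔG = ΔY/k = (+$878 million) × 0.22 ≈ +$193 million.
The government should increase government spending by $193 million.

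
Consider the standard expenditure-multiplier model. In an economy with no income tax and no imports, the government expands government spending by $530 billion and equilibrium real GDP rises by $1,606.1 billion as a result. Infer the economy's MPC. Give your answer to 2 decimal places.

Implied spending multiplier k = ΔY/ΔG = 1,606.1/530 ≈ 3.0304.
Since k = 1/(1 − MPC), MPC = 1 − 1/k = 1 − ΔG/ΔY = 1 − 530/1,606.1 ≈ 0.67.

0.67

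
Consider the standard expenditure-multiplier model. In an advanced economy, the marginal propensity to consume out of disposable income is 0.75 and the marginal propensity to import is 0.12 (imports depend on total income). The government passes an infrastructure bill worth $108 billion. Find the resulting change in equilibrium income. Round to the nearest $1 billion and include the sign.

+$292 billion

Government-spending multiplier = 1/(1 − c + m) = 1/(1 − 0.75 + 0.12) = 1/0.37 ≈ 2.703.
ΔY = k × ΔG = (+$108 billion) / 0.37 ≈ +$292 billion.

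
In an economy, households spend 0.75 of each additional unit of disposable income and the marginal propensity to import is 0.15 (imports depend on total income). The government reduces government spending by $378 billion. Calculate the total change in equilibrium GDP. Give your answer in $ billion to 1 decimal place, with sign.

−$945.0 billion

Spending multiplier = 1/(1 − c + m) = 1/(1 − 0.75 + 0.15) = 1/0.4 = 2.5.
ΔY = k × ΔG = (−$378 billion) / 0.4 = −$945 billion.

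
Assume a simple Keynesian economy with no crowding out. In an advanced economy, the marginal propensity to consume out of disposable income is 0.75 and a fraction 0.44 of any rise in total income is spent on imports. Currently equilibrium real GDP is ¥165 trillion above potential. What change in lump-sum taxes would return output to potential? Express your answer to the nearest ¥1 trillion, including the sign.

+¥152 trillion

Spending multiplier = 1/(1 − c + m) = 1/(1 − 0.75 + 0.44) = 1/0.69 ≈ 1.449.
Tax multiplier = −c·k = −0.75/0.69 ≈ −1.087. Need ΔY = −¥165 trillion, so ΔT = ΔY/(−c·k) = −(−¥165 trillion) × 0.69 / 0.75 ≈ +¥152 trillion.
The government should raise lump-sum taxes by ¥152 trillion.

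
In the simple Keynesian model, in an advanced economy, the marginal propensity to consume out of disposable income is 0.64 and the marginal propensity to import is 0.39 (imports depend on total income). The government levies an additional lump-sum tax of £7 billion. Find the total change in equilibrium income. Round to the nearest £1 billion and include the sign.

A lump-sum tax change of +£7 billion shifts disposable income by −£7 billion; first-round consumption changes by −c × ΔT = −0.64 × (+£7 billion) = −£4.48 billion.
Expenditure multiplier = 1/(1 − c + m) = 1/(1 − 0.64 + 0.39) = 1/0.75 ≈ 1.333.
The tax multiplier is −c × k ≈ −0.853, so ΔY = k × (−c·ΔT) = (−£4.48 billion) / 0.75 ≈ −£6 billion.

−£6 billion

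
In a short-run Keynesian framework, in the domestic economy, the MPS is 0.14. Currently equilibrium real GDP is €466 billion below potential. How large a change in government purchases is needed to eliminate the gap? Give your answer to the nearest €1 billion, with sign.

MPC = 1 − MPS = 1 − 0.14 = 0.86.
Spending multiplier = 1/(1 − MPC) = 1/(1 − 0.86) = 1/0.14 ≈ 7.143.
Need ΔY = +€466 billion, so ΔG = ΔY/k = (+€466 billion) × 0.14 ≈ +€65 billion.
The government should increase government purchases by €65 billion.

+€65 billion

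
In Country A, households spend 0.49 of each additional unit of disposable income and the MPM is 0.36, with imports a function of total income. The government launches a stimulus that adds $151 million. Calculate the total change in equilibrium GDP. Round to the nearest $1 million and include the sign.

Government-spending multiplier = 1/(1 − c + m) = 1/(1 − 0.49 + 0.36) = 1/0.87 ≈ 1.149.
ΔY = k × ΔG = (+$151 million) / 0.87 ≈ +$174 million.

+$174 million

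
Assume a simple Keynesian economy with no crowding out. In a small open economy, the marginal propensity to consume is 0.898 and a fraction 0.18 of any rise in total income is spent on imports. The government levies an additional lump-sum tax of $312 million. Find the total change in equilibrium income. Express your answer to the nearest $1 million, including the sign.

A lump-sum tax change of +$312 million shifts disposable income by −$312 million; first-round consumption changes by −c × ΔT = −0.898 × (+$312 million) = −$280.176 million.
Expenditure multiplier = 1/(1 − c + m) = 1/(1 − 0.898 + 0.18) = 1/0.282 ≈ 3.546.
The tax multiplier is −c × k ≈ −3.184, so ΔY = k × (−c·ΔT) = (−$280.176 million) / 0.282 ≈ −$994 million.

−$994 million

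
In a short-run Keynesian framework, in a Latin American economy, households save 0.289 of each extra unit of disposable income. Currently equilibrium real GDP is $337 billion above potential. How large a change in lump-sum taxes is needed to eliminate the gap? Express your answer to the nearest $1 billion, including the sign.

+$137 billion

MPC = 1 − MPS = 1 − 0.289 = 0.711.
Spending multiplier = 1/(1 − MPC) = 1/(1 − 0.711) = 1/0.289 ≈ 3.46.
Tax multiplier = −c·k = −0.711/0.289 ≈ −2.46. Need ΔY = −$337 billion, so ΔT = ΔY/(−c·k) = −(−$337 billion) × 0.289 / 0.711 ≈ +$137 billion.
The government should raise lump-sum taxes by $137 billion.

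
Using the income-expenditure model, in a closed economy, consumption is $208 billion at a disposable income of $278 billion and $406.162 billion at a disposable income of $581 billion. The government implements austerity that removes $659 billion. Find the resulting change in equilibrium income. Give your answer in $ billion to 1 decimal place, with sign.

MPC = ΔC/ΔYd = (406.162 − 208)/(581 − 278) = 198.162/303 = 0.654.
Expenditure multiplier = 1/(1 − MPC) = 1/(1 − 0.654) = 1/0.346 ≈ 2.89.
ΔY = k × ΔG = (−$659 billion) / 0.346 ≈ −$1,904.6 billion.

−$1,904.6 billion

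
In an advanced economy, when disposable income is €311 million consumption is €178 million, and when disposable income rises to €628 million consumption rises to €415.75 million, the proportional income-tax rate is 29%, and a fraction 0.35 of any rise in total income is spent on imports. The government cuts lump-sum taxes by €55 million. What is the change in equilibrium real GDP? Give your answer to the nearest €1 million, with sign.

MPC = ΔC/ΔYd = (415.75 − 178)/(628 − 311) = 237.75/317 = 0.75.
A lump-sum tax change of −€55 million shifts disposable income by +€55 million; first-round consumption changes by −c × ΔT = −0.75 × (−€55 million) = +€41.25 million.
Expenditure multiplier = 1/(1 − c(1−t) + m) = 1/(1 − 0.75×0.71 + 0.35) = 1/0.8175 ≈ 1.223.
The tax multiplier is −c × k ≈ −0.917, so ΔY = k × (−c·ΔT) = (+€41.25 million) / 0.8175 ≈ +€50 million.

+€50 million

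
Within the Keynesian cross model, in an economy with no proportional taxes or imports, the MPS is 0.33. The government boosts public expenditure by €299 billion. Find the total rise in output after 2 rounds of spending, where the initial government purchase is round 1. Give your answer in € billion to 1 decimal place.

€499.3 billion

MPC = 1 − MPS = 1 − 0.33 = 0.67.
Round 1 adds ΔG = €299 billion; each later round is MPC = 0.67 times the previous.
After 2 rounds: 299 + 200.33 = ΔG·(1 − c^2)/(1 − c) = 299 × (1 − 0.4489)/0.33 ≈ €499.3 billion.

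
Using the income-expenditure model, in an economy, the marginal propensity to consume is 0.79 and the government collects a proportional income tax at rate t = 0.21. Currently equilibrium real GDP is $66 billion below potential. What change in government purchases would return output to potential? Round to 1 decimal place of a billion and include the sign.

Spending multiplier = 1/(1 − c(1−t)) = 1/(1 − 0.79×0.79) = 1/0.3759 ≈ 2.66.
Need ΔY = +$66 billion, so ΔG = ΔY/k = (+$66 billion) × 0.3759 ≈ +$24.8 billion.
The government should increase government purchases by $24.8 billion.

+$24.8 billion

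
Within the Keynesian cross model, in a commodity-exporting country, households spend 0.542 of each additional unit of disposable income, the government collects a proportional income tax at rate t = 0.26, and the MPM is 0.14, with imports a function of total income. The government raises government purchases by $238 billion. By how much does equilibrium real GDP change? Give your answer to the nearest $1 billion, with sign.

+$322 billion

Government-spending multiplier = 1/(1 − c(1−t) + m) = 1/(1 − 0.542×0.74 + 0.14) = 1/0.73892 ≈ 1.353.
ΔY = k × ΔG = (+$238 billion) / 0.73892 ≈ +$322 billion.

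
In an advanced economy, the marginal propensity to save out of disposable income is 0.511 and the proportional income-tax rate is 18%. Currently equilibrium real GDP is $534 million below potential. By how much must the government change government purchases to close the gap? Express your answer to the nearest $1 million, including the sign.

MPC = 1 − MPS = 1 − 0.511 = 0.489.
Spending multiplier = 1/(1 − c(1−t)) = 1/(1 − 0.489×0.82) = 1/0.59902 ≈ 1.669.
Need ΔY = +$534 million, so ΔG = ΔY/k = (+$534 million) × 0.59902 ≈ +$320 million.
The government should increase government purchases by $320 million.

+$320 million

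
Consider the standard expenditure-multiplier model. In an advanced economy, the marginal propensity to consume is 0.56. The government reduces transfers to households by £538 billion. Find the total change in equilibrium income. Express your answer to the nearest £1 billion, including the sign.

The transfer change shifts disposable income by −£538 billion, so first-round consumption changes by c·ΔTR = 0.56 × (−£538 billion) = −£301.28 billion.
Expenditure multiplier = 1/(1 − MPC) = 1/(1 − 0.56) = 1/0.44 ≈ 2.273.
The transfer multiplier is c × k ≈ 1.273, so ΔY = k × (c·ΔTR) = (−£301.28 billion) / 0.44 ≈ −£685 billion.

−£685 billion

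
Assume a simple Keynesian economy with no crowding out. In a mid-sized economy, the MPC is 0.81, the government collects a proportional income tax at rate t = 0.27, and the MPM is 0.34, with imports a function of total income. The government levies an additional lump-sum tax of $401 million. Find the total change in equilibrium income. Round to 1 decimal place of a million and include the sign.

−$433.8 million

A lump-sum tax change of +$401 million shifts disposable income by −$401 million; first-round consumption changes by −c × ΔT = −0.81 × (+$401 million) = −$324.81 million.
Expenditure multiplier = 1/(1 − c(1−t) + m) = 1/(1 − 0.81×0.73 + 0.34) = 1/0.7487 ≈ 1.336.
The tax multiplier is −c × k ≈ −1.082, so ΔY = k × (−c·ΔT) = (−$324.81 million) / 0.7487 ≈ −$433.8 million.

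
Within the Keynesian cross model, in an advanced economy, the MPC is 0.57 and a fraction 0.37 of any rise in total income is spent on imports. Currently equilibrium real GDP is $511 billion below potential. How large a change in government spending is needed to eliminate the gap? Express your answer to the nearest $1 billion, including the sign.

Spending multiplier = 1/(1 − c + m) = 1/(1 − 0.57 + 0.37) = 1/0.8 = 1.25.
Need ΔY = +$511 billion, so ΔG = ΔY/k = (+$511 billion) × 0.8 ≈ +$409 billion.
The government should increase government spending by $409 billion.

+$409 billion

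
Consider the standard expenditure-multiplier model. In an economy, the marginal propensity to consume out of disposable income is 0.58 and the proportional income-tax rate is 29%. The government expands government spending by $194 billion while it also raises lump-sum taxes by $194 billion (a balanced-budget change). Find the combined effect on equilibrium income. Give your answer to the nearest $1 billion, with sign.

+$139 billion

Expenditure multiplier = 1/(1 − c(1−t)) = 1/(1 − 0.58×0.71) = 1/0.5882 ≈ 1.7.
ΔG contributes k·ΔG = (+$194 billion) / 0.5882 ≈ +$329.8 billion.
ΔT of +$194 billion changes first-round spending by −c·ΔT = −$112.52 billion, contributing k·(−c·ΔT) = (−$112.52 billion) / 0.5882 ≈ −$191.3 billion.
Net ΔY = k(ΔG − c·ΔT) = (+$81.48 billion) / 0.5882 ≈ +$139 billion.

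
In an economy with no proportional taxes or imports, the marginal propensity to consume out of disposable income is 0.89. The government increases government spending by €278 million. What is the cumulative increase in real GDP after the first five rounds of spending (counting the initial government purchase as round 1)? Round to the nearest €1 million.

Round 1 adds ΔG = €278 million; each later round is MPC = 0.89 times the previous.
After 5 rounds: 278 + 247.42 + 220.2038 + 195.981382 + 174.42342998 = ΔG·(1 − c^5)/(1 − c) = 278 × (1 − 0.5584059449)/0.11 ≈ €1,116 million.

€1,116 million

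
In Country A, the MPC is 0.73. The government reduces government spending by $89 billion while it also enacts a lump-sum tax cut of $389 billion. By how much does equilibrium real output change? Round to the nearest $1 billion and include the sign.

Expenditure multiplier = 1/(1 − MPC) = 1/(1 − 0.73) = 1/0.27 ≈ 3.704.
ΔG contributes k·ΔG = (−$89 billion) / 0.27 ≈ −$329.6 billion.
ΔT of −$389 billion changes first-round spending by −c·ΔT = +$283.97 billion, contributing k·(−c·ΔT) = (+$283.97 billion) / 0.27 ≈ +$1,051.7 billion.
Net ΔY = k(ΔG − c·ΔT) = (+$194.97 billion) / 0.27 ≈ +$722 billion.

+$722 billion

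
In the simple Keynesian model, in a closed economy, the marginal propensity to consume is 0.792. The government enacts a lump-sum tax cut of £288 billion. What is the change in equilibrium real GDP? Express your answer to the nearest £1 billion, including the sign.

+£1,097 billion

A lump-sum tax change of −£288 billion shifts disposable income by +£288 billion; first-round consumption changes by −c × ΔT = −0.792 × (−£288 billion) = +£228.096 billion.
Expenditure multiplier = 1/(1 − MPC) = 1/(1 − 0.792) = 1/0.208 ≈ 4.808.
The tax multiplier is −c × k ≈ −3.808, so ΔY = k × (−c·ΔT) = (+£228.096 billion) / 0.208 ≈ +£1,097 billion.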